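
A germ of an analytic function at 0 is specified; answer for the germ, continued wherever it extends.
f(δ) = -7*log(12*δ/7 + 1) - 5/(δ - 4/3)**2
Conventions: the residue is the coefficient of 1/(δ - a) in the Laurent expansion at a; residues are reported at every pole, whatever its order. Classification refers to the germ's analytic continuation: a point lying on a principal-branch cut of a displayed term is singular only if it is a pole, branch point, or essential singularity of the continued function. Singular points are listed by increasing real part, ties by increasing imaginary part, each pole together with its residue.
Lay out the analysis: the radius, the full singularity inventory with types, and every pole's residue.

Denominator factor (δ - 4/3)^2: pole of order 2 at 4/3, modulus 4/3.
Branch term (-7)*log(1 - δ/(-7/12)): its argument vanishes at δ = -7/12, a logarithmic branch point, modulus 7/12.
The radius of convergence is the smallest modulus among the singular points: 7/12.
The branch term is analytic at 4/3 and contributes nothing to the residue; only the rational part matters.
At the order-2 pole 4/3 set g(δ) = (δ - (4/3))^2*(rational part) = -5.
Order-2 pole: residue = g'(a); g'(4/3) = 0, so the residue is 0.
List the singular points by increasing real part (a conjugate pair: the negative imaginary part first).

Radius of convergence at 0: 7/12.
At -7/12: a logarithmic branch point.
At 4/3: a pole of order 2; residue 0.


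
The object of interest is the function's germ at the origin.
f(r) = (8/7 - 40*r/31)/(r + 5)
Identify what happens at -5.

The point is a pole of order 1.

The denominator factor r + 5 vanishes at -5 and appears to the power 1; the numerator there equals 1648/217, nonzero, and no other factor vanishes.
Hence a pole whose order is the multiplicity, 1.


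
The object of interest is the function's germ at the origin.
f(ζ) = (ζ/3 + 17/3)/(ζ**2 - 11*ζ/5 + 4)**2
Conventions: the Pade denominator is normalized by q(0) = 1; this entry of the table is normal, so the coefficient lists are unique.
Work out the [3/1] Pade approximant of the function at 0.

Taylor coefficients needed (expand at 0): a_0 = 17/48, a_1 = 197/480, a_2 = 3211/19200, a_3 = -6/125, a_4 = -147887/1536000.
Write the denominator as Q(ζ) = 1 + q1*ζ. Requiring Q*f - P = O(ζ^5) with deg P <= 3 kills the coefficients of ζ^4..ζ^4 in Q*f:
  ζ^4: a_4 + q1*a_3 = 0, i.e. -147887/1536000 + (-6/125)*q1 = 0.
Solving this linear system: q1 = -147887/73728.
The numerator is Q*f truncated at degree 3: P0 = a_0 = 17/48; P1 = a_1 + q1*a_0 = -5308187/17694720; P2 = a_2 + q1*a_1 = -116076119/176947200; P3 = a_3 + q1*a_2 = -2714064409/7077888000.

The Pade approximant has numerator coefficients [17/48, -5308187/17694720, -116076119/176947200, -2714064409/7077888000]; denominator coefficients [1, -147887/73728].


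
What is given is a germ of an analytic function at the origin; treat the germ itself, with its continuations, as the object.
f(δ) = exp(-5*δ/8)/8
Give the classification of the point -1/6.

There is no denominator, hence no pole anywhere.
The factor exp(-5*δ/8) is entire.
So the germ continues analytically to -1/6.

The point is a regular point.


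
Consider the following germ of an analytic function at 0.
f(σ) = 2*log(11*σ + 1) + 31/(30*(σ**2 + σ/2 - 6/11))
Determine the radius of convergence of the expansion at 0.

The radius of convergence is 1/11.

Denominator factor (σ**2 + σ/2 - 6/11): discriminant 107/44, real irrational roots -1/4 + (1/44)*sqrt(1177) and -1/4 - (1/44)*sqrt(1177); poles of order 1, moduli -1/4 + (1/44)*sqrt(1177) and 1/4 + (1/44)*sqrt(1177).
Branch term (2)*log(1 - σ/(-1/11)): its argument vanishes at σ = -1/11, a logarithmic branch point, modulus 1/11.
The radius of convergence is the smallest modulus among the singular points: 1/11.


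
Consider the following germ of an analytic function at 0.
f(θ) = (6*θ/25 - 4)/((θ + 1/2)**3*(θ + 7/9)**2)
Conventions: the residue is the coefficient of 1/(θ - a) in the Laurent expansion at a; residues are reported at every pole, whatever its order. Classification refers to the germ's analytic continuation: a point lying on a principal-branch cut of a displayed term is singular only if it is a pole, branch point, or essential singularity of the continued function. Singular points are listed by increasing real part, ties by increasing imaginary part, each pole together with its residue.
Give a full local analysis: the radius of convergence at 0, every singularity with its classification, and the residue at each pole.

Denominator factor (θ + 7/9)^2: pole of order 2 at -7/9, modulus 7/9.
Denominator factor (θ + 1/2)^3: pole of order 3 at -1/2, modulus 1/2.
The radius of convergence is the smallest modulus among the singular points: 1/2.
At the order-2 pole -7/9 set g(θ) = (θ - (-7/9))^2*f(θ) = (6*θ/25 - 4)/(θ + 1/2)**3.
Order-2 pole: residue = g'(a); g'(-7/9) = 32787504/15625, so the residue is 32787504/15625.
At the order-3 pole -1/2 set g(θ) = (θ - (-1/2))^3*f(θ) = (6*θ/25 - 4)/(θ + 7/9)**2.
Order-3 pole: residue = g''(a)/2; g''(-1/2) = -65575008/15625, so the residue is -32787504/15625.
List the singular points by increasing real part (a conjugate pair: the negative imaginary part first).

Radius of convergence at 0: 1/2.
At -7/9: a pole of order 2; residue 32787504/15625.
At -1/2: a pole of order 3; residue -32787504/15625.


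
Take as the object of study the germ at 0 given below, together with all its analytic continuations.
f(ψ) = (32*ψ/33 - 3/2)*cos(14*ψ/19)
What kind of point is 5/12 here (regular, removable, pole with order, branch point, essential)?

There is no denominator, hence no pole anywhere.
The factor cos(14*ψ/19) is entire.
So the germ continues analytically to 5/12.

The point is a regular point.


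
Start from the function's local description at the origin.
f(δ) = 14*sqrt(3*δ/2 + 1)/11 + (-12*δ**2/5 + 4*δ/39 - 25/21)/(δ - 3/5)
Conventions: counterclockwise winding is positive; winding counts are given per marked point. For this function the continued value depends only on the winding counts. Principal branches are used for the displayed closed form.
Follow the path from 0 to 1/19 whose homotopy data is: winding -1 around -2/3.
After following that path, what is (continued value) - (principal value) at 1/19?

Continued minus principal equals -(14/209)*sqrt(1558).

The rational part is single-valued and drops out of the difference; each branch term changes only by its own monodromy.
(14/11)*sqrt(1 - δ/(-2/3)): winding -1 is odd, the square root flips sign, contributing -2*(14/11)*sqrt(1 - (1/19)/(-2/3)) = -2*(14/11)*sqrt(41/38) = -(14/209)*sqrt(1558).
Summing the contributions at δ = 1/19 gives -(14/209)*sqrt(1558).


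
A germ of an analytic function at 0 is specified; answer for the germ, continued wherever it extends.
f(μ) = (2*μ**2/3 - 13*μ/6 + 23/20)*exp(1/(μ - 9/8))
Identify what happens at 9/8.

The point is an essential singularity.

The exponent 1/(μ - (9/8)) has a pole at 9/8, so exp(1/(μ - (9/8))) takes every nonzero value near it: an essential singularity (not a pole of any order).


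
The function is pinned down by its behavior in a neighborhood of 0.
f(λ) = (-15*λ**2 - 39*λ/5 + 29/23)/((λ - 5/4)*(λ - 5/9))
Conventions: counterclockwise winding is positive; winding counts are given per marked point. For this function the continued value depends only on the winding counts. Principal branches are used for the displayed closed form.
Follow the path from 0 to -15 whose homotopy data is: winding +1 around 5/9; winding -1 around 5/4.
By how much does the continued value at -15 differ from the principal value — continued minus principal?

The function is rational, hence single-valued: continuing it around any pole returns the same value, so the difference is 0.

Continued minus principal equals 0.


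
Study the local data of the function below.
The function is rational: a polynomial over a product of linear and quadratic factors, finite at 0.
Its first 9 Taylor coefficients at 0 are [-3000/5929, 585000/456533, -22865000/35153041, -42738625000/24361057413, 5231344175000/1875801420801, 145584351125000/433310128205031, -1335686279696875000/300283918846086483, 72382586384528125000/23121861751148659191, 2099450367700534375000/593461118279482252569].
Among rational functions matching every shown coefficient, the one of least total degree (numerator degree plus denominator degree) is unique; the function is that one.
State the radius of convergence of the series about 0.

The radius of convergence is (1/10)*sqrt(110).

No rational of total degree below 7 reproduces all 9 coefficients; solving the [0/7] Pade equations on them gives f(λ) = -33/(35*(λ + 7/5)*(λ**2 + 2*λ/3 + 11/10)**3), whose expansion matches every shown term.
Denominator factor (λ + 7/5): pole of order 1 at -7/5, modulus 7/5.
Denominator factor (λ**2 + 2*λ/3 + 11/10)^3: discriminant -178/45, complex-conjugate roots (-1/3) + ((1/30)*sqrt(890))*i and (-1/3) - ((1/30)*sqrt(890))*i; poles of order 3, moduli (1/10)*sqrt(110) and (1/10)*sqrt(110).
The radius of convergence is the smallest modulus among the singular points: (1/10)*sqrt(110).


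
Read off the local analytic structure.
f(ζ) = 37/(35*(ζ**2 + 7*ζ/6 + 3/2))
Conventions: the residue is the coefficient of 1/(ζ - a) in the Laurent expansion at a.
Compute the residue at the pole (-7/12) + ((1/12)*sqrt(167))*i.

The factor ζ**2 + 7*ζ/6 + 3/2 splits as (ζ - a)(ζ - a') with a = (-7/12) + ((1/12)*sqrt(167))*i, a' = (-7/12) - ((1/12)*sqrt(167))*i. At the order-1 pole a set g(ζ) = (ζ - a)*f(ζ) = [37/35] / (ζ - a').
Simple pole: residue = g(a) at a = (-7/12) + ((1/12)*sqrt(167))*i, which is -((222/5845)*sqrt(167))*i.

The residue is -((222/5845)*sqrt(167))*i.


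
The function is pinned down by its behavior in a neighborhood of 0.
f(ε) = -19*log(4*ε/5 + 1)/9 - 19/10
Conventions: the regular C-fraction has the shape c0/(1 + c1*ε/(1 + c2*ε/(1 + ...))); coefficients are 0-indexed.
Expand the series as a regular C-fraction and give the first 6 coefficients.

The regular C-fraction coefficients are [-19/10, -8/9, 58/45, 6/145, 52/145, 116/975].

Taylor coefficients (expand at 0): a_0 = -19/10, a_1 = -76/45, a_2 = 152/225, a_3 = -1216/3375, a_4 = 1216/5625, a_5 = -19456/140625.
c0 = a_0 = -19/10. Peel one level at a time: if S = 1 + c*ε/S' with S'(0) = 1, then c is the ε-coefficient of S and S' = c*ε/(S - 1).
S_1 = c0/f = 1 + (-8/9)*ε + (464/405)*ε^2 + ...; c1 = -8/9.
S_2 = c1*ε/(S_1 - 1) = 1 + (58/45)*ε + (-4/75)*ε^2 + ...; c2 = 58/45.
S_3 = c2*ε/(S_2 - 1) = 1 + (6/145)*ε + (-312/21025)*ε^2 + ...; c3 = 6/145.
S_4 = c3*ε/(S_3 - 1) = 1 + (52/145)*ε + (-16/375)*ε^2 + ...; c4 = 52/145.
S_5 = c4*ε/(S_4 - 1) = 1 + (116/975)*ε + ...; c5 = 116/975.


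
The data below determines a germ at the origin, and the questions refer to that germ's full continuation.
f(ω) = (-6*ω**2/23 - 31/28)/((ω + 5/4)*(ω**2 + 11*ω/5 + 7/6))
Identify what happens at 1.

The point is a regular point.

Denominator factors: ω + 5/4 = 9/4 at ω = 1; ω**2 + 11*ω/5 + 7/6 = 131/30 at ω = 1 — none vanishes.
So the germ continues analytically to 1.


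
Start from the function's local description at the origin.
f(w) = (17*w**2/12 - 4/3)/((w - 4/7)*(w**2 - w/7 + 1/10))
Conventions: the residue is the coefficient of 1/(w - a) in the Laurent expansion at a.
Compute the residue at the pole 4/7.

At the order-1 pole 4/7 set g(w) = (w - (4/7))*f(w) = (17*w**2/12 - 4/3)/(w**2 - w/7 + 1/10).
Simple pole: residue = g(a) at a = 4/7, which is -1280/507.

The residue is -1280/507.


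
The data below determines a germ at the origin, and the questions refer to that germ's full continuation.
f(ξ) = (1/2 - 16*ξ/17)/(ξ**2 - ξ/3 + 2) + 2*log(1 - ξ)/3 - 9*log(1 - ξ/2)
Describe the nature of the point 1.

The point is a logarithmic branch point.

The term (2/3)*log(1 - ξ/(1)) has argument 1 - 1/(1) = 0 at 1: a logarithmic (infinitely-sheeted) branch point; the remaining terms are analytic or single-valued there.


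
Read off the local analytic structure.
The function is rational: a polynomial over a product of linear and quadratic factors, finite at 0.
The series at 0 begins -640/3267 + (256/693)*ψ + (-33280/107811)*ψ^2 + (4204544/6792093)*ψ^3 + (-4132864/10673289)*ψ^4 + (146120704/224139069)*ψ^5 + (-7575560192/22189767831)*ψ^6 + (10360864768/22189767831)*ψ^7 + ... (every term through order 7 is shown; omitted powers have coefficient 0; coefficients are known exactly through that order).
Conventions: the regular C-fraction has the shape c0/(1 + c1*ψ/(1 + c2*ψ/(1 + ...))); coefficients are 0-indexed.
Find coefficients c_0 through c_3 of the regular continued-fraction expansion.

Taylor coefficients (read off): a_0 = -640/3267, a_1 = 256/693, a_2 = -33280/107811, a_3 = 4204544/6792093.
c0 = a_0 = -640/3267. Peel one level at a time: if S = 1 + c*ψ/S' with S'(0) = 1, then c is the ψ-coefficient of S and S' = c*ψ/(S - 1).
S_1 = c0/f = 1 + (66/35)*ψ + (80048/40425)*ψ^2 + ...; c1 = 66/35.
S_2 = c1*ψ/(S_1 - 1) = 1 + (-40024/38115)*ψ + (-1159204/1185921)*ψ^2 + ...; c2 = -40024/38115.
S_3 = c2*ψ/(S_2 - 1) = 1 + (-10143035/10896534)*ψ + ...; c3 = -10143035/10896534.

The regular C-fraction coefficients are [-640/3267, 66/35, -40024/38115, -10143035/10896534].


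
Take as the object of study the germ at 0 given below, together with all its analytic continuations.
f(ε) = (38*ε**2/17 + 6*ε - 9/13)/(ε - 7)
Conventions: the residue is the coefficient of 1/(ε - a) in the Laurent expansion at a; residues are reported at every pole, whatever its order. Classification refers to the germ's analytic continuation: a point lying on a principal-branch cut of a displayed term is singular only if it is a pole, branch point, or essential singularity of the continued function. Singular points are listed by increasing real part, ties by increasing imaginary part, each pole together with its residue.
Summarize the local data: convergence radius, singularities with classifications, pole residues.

Radius of convergence at 0: 7.
At 7: a pole of order 1; residue 33335/221.

Denominator factor (ε - 7): pole of order 1 at 7, modulus 7.
The radius of convergence is the smallest modulus among the singular points: 7.
At the order-1 pole 7 set g(ε) = (ε - (7))*f(ε) = 38*ε**2/17 + 6*ε - 9/13.
Simple pole: residue = g(a) at a = 7, which is 33335/221.


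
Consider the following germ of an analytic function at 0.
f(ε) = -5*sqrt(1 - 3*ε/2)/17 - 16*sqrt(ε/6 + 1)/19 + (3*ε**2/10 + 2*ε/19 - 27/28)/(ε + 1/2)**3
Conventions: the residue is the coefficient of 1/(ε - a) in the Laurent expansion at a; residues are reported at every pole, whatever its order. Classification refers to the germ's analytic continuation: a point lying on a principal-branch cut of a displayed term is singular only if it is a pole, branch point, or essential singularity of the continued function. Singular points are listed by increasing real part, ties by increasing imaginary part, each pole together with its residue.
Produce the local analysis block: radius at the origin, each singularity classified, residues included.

Denominator factor (ε + 1/2)^3: pole of order 3 at -1/2, modulus 1/2.
Branch term (-16/19)*sqrt(1 - ε/(-6)): its argument vanishes at ε = -6, a square-root branch point, modulus 6.
Branch term (-5/17)*sqrt(1 - ε/(2/3)): its argument vanishes at ε = 2/3, a square-root branch point, modulus 2/3.
The radius of convergence is the smallest modulus among the singular points: 1/2.
The branch terms are analytic at -1/2 and contribute nothing to the residue; only the rational part matters.
At the order-3 pole -1/2 set g(ε) = (ε - (-1/2))^3*(rational part) = 3*ε**2/10 + 2*ε/19 - 27/28.
Order-3 pole: residue = g''(a)/2; g''(-1/2) = 3/5, so the residue is 3/10.
List the singular points by increasing real part (a conjugate pair: the negative imaginary part first).

Radius of convergence at 0: 1/2.
At -6: an algebraic (square-root) branch point.
At -1/2: a pole of order 3; residue 3/10.
At 2/3: an algebraic (square-root) branch point.


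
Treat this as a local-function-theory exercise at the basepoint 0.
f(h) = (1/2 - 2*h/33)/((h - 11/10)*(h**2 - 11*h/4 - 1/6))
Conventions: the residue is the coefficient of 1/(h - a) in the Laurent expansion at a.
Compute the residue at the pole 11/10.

The residue is -260/1189.

At the order-1 pole 11/10 set g(h) = (h - (11/10))*f(h) = (1/2 - 2*h/33)/(h**2 - 11*h/4 - 1/6).
Simple pole: residue = g(a) at a = 11/10, which is -260/1189.


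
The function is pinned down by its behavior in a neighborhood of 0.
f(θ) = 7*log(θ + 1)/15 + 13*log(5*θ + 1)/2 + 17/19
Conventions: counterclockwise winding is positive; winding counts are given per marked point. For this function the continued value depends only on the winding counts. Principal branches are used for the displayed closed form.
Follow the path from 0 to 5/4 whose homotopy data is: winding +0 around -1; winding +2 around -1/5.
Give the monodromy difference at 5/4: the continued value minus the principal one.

The rational part is single-valued and drops out of the difference; each branch term changes only by its own monodromy.
(13/2)*log(1 - θ/(-1/5)): each positive loop around -1/5 adds 2*pi*i to the log, so winding +2 contributes (13/2)*(2)*2*pi*i = (26)*pi*i.
(7/15)*log(1 - θ/(-1)): winding 0 around -1, so this term returns to its principal value, contribution 0.
Summing the contributions at θ = 5/4 gives (26)*pi*i.

Continued minus principal equals (26)*pi*i.


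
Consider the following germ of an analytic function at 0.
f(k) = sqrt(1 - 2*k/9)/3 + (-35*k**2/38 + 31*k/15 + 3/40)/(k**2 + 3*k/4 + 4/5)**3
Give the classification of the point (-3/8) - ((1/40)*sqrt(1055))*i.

The point is a pole of order 3.

The denominator factor k**2 + 3*k/4 + 4/5 vanishes at (-3/8) - ((1/40)*sqrt(1055))*i and appears to the power 3; the numerator there equals (-1351/6080) - ((6287/91200)*sqrt(1055))*i, nonzero, and no other factor vanishes.
The branch terms are analytic at this point.
Hence a pole whose order is the multiplicity, 3.


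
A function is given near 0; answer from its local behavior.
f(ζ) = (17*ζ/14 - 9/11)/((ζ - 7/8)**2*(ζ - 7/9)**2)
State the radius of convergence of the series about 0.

The radius of convergence is 7/9.

Denominator factor (ζ - 7/8)^2: pole of order 2 at 7/8, modulus 7/8.
Denominator factor (ζ - 7/9)^2: pole of order 2 at 7/9, modulus 7/9.
The radius of convergence is the smallest modulus among the singular points: 7/9.


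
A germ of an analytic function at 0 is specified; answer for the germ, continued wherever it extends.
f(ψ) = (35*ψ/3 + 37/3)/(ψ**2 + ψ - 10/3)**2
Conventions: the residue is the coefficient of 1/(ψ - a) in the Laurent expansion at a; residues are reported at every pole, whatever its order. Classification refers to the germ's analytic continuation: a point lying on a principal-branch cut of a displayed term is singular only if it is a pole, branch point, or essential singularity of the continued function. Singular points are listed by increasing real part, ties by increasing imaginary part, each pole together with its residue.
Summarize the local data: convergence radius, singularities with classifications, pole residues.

Denominator factor (ψ**2 + ψ - 10/3)^2: discriminant 43/3, real irrational roots -1/2 + (1/6)*sqrt(129) and -1/2 - (1/6)*sqrt(129); poles of order 2, moduli -1/2 + (1/6)*sqrt(129) and 1/2 + (1/6)*sqrt(129).
The radius of convergence is the smallest modulus among the singular points: -1/2 + (1/6)*sqrt(129).
The factor ψ**2 + ψ - 10/3 splits as (ψ - a)(ψ - a') with a = -1/2 - (1/6)*sqrt(129), a' = -1/2 + (1/6)*sqrt(129). At the order-2 pole a set g(ψ) = (ψ - a)^2*f(ψ) = [35*ψ/3 + 37/3] / (ψ - a')^2.
Order-2 pole: residue = g'(a); g'(-1/2 - (1/6)*sqrt(129)) = (39/1849)*sqrt(129), so the residue is (39/1849)*sqrt(129).
The factor ψ**2 + ψ - 10/3 splits as (ψ - a)(ψ - a') with a = -1/2 + (1/6)*sqrt(129), a' = -1/2 - (1/6)*sqrt(129). At the order-2 pole a set g(ψ) = (ψ - a)^2*f(ψ) = [35*ψ/3 + 37/3] / (ψ - a')^2.
Order-2 pole: residue = g'(a); g'(-1/2 + (1/6)*sqrt(129)) = -(39/1849)*sqrt(129), so the residue is -(39/1849)*sqrt(129).
List the singular points by increasing real part (a conjugate pair: the negative imaginary part first).

Radius of convergence at 0: -1/2 + (1/6)*sqrt(129).
At -1/2 - (1/6)*sqrt(129): a pole of order 2; residue (39/1849)*sqrt(129).
At -1/2 + (1/6)*sqrt(129): a pole of order 2; residue -(39/1849)*sqrt(129).


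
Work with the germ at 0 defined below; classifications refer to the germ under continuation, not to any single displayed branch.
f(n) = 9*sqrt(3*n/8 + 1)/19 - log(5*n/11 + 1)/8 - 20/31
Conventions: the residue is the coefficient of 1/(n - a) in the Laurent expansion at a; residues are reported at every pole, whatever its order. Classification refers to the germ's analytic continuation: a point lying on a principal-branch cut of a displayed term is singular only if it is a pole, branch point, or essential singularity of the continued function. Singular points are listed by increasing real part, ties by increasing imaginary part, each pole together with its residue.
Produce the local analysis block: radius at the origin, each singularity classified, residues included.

Branch term (-1/8)*log(1 - n/(-11/5)): its argument vanishes at n = -11/5, a logarithmic branch point, modulus 11/5.
Branch term (9/19)*sqrt(1 - n/(-8/3)): its argument vanishes at n = -8/3, a square-root branch point, modulus 8/3.
The radius of convergence is the smallest modulus among the singular points: 11/5.
List the singular points by increasing real part (a conjugate pair: the negative imaginary part first).

Radius of convergence at 0: 11/5.
At -8/3: an algebraic (square-root) branch point.
At -11/5: a logarithmic branch point.


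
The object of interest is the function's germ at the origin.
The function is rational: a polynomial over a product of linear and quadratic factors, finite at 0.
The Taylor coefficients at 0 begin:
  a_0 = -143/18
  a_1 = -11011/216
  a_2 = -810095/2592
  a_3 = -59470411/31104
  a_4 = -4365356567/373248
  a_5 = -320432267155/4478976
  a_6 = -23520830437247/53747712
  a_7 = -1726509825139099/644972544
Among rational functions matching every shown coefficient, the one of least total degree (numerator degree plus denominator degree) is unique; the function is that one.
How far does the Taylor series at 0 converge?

No rational of total degree below 2 reproduces all 8 coefficients; solving the [0/2] Pade equations on them gives f(ρ) = -13/(3*(ρ**2 - 7*ρ/2 + 6/11)), whose expansion matches every shown term.
Denominator factor (ρ**2 - 7*ρ/2 + 6/11): discriminant 443/44, real irrational roots 7/4 + (1/44)*sqrt(4873) and 7/4 - (1/44)*sqrt(4873); poles of order 1, moduli 7/4 + (1/44)*sqrt(4873) and 7/4 - (1/44)*sqrt(4873).
The radius of convergence is the smallest modulus among the singular points: 7/4 - (1/44)*sqrt(4873).

The radius of convergence is 7/4 - (1/44)*sqrt(4873).


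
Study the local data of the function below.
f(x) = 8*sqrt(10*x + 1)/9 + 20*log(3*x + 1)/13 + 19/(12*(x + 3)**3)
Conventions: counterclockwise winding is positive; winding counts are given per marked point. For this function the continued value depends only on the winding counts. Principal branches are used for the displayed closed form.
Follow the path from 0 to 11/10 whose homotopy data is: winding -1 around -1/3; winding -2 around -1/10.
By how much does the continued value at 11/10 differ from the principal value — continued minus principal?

The rational part is single-valued and drops out of the difference; each branch term changes only by its own monodromy.
(8/9)*sqrt(1 - x/(-1/10)): winding -2 is even, the square root returns to the same sheet, contribution 0.
(20/13)*log(1 - x/(-1/3)): each positive loop around -1/3 adds 2*pi*i to the log, so winding -1 contributes (20/13)*(-1)*2*pi*i = -(40/13)*pi*i.
Summing the contributions at x = 11/10 gives -(40/13)*pi*i.

Continued minus principal equals -(40/13)*pi*i.


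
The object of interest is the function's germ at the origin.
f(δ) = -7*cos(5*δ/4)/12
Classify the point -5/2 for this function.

The point is a regular point.

There is no denominator, hence no pole anywhere.
The factor cos(5*δ/4) is entire.
So the germ continues analytically to -5/2.


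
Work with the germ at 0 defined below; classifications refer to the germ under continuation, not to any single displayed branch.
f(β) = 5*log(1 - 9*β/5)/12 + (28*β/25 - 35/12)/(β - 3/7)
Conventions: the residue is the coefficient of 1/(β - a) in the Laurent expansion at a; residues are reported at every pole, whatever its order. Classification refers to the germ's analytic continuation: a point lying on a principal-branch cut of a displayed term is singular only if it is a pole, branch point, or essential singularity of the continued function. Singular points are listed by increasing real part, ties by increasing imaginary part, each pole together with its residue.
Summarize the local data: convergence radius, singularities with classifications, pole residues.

Denominator factor (β - 3/7): pole of order 1 at 3/7, modulus 3/7.
Branch term (5/12)*log(1 - β/(5/9)): its argument vanishes at β = 5/9, a logarithmic branch point, modulus 5/9.
The radius of convergence is the smallest modulus among the singular points: 3/7.
The branch term is analytic at 3/7 and contributes nothing to the residue; only the rational part matters.
At the order-1 pole 3/7 set g(β) = (β - (3/7))*(rational part) = 28*β/25 - 35/12.
Simple pole: residue = g(a) at a = 3/7, which is -731/300.
List the singular points by increasing real part (a conjugate pair: the negative imaginary part first).

Radius of convergence at 0: 3/7.
At 3/7: a pole of order 1; residue -731/300.
At 5/9: a logarithmic branch point.


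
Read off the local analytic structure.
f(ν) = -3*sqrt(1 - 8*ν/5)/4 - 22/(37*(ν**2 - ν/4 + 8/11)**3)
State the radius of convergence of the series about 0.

The radius of convergence is 5/8.

Denominator factor (ν**2 - ν/4 + 8/11)^3: discriminant -501/176, complex-conjugate roots (1/8) + ((1/88)*sqrt(5511))*i and (1/8) - ((1/88)*sqrt(5511))*i; poles of order 3, moduli (2/11)*sqrt(22) and (2/11)*sqrt(22).
Branch term (-3/4)*sqrt(1 - ν/(5/8)): its argument vanishes at ν = 5/8, a square-root branch point, modulus 5/8.
The radius of convergence is the smallest modulus among the singular points: 5/8.


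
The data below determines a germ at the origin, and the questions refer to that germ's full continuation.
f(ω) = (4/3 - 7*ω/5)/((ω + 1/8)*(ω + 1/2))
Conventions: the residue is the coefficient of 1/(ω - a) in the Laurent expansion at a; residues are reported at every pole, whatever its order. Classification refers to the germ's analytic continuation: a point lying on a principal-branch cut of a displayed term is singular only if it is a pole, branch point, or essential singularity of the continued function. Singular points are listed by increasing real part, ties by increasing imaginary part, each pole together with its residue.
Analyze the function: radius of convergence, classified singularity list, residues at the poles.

Denominator factor (ω + 1/8): pole of order 1 at -1/8, modulus 1/8.
Denominator factor (ω + 1/2): pole of order 1 at -1/2, modulus 1/2.
The radius of convergence is the smallest modulus among the singular points: 1/8.
At the order-1 pole -1/2 set g(ω) = (ω - (-1/2))*f(ω) = (4/3 - 7*ω/5)/(ω + 1/8).
Simple pole: residue = g(a) at a = -1/2, which is -244/45.
At the order-1 pole -1/8 set g(ω) = (ω - (-1/8))*f(ω) = (4/3 - 7*ω/5)/(ω + 1/2).
Simple pole: residue = g(a) at a = -1/8, which is 181/45.
List the singular points by increasing real part (a conjugate pair: the negative imaginary part first).

Radius of convergence at 0: 1/8.
At -1/2: a pole of order 1; residue -244/45.
At -1/8: a pole of order 1; residue 181/45.


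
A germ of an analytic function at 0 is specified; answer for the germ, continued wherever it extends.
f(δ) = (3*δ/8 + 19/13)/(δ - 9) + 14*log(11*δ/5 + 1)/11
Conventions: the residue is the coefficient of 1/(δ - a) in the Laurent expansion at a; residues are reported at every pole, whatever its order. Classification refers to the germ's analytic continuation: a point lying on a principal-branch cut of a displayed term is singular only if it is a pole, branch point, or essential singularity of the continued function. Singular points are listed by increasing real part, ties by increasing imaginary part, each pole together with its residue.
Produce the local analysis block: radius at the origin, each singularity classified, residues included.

Radius of convergence at 0: 5/11.
At -5/11: a logarithmic branch point.
At 9: a pole of order 1; residue 503/104.

Denominator factor (δ - 9): pole of order 1 at 9, modulus 9.
Branch term (14/11)*log(1 - δ/(-5/11)): its argument vanishes at δ = -5/11, a logarithmic branch point, modulus 5/11.
The radius of convergence is the smallest modulus among the singular points: 5/11.
The branch term is analytic at 9 and contributes nothing to the residue; only the rational part matters.
At the order-1 pole 9 set g(δ) = (δ - (9))*(rational part) = 3*δ/8 + 19/13.
Simple pole: residue = g(a) at a = 9, which is 503/104.
List the singular points by increasing real part (a conjugate pair: the negative imaginary part first).


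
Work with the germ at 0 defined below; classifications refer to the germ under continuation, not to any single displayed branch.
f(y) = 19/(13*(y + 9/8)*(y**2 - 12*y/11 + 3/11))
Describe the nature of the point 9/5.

The point is a regular point.

Denominator factors: y + 9/8 = 117/40 at y = 9/5; y**2 - 12*y/11 + 3/11 = 426/275 at y = 9/5 — none vanishes.
So the germ continues analytically to 9/5.


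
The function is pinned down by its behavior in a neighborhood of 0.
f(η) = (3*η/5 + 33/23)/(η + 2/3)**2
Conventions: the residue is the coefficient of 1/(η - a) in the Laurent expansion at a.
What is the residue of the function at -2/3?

The residue is 3/5.

At the order-2 pole -2/3 set g(η) = (η - (-2/3))^2*f(η) = 3*η/5 + 33/23.
Order-2 pole: residue = g'(a); g'(-2/3) = 3/5, so the residue is 3/5.


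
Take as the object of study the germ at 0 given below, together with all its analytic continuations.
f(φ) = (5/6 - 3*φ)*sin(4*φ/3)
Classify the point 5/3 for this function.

There is no denominator, hence no pole anywhere.
The factor sin(4*φ/3) is entire.
So the germ continues analytically to 5/3.

The point is a regular point.


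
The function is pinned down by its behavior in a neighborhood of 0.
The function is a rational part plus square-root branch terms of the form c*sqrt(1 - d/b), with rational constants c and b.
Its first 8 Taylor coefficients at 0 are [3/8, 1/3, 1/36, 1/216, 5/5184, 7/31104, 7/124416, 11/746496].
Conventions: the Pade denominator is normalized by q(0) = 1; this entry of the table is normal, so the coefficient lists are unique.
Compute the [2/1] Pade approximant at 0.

Taylor coefficients needed (read off): a_0 = 3/8, a_1 = 1/3, a_2 = 1/36, a_3 = 1/216.
Write the denominator as Q(d) = 1 + q1*d. Requiring Q*f - P = O(d^4) with deg P <= 2 kills the coefficients of d^3..d^3 in Q*f:
  d^3: a_3 + q1*a_2 = 0, i.e. 1/216 + (1/36)*q1 = 0.
Solving this linear system: q1 = -1/6.
The numerator is Q*f truncated at degree 2: P0 = a_0 = 3/8; P1 = a_1 + q1*a_0 = 13/48; P2 = a_2 + q1*a_1 = -1/36.

The Pade approximant has numerator coefficients [3/8, 13/48, -1/36]; denominator coefficients [1, -1/6].


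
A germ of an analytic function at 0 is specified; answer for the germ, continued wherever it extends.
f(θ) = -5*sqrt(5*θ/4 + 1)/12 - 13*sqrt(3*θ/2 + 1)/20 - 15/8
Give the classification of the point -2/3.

The term (-13/20)*sqrt(1 - θ/(-2/3)) has argument 1 - -2/3/(-2/3) = 0 at -2/3: a square-root (algebraic, two-sheeted) branch point; the remaining terms are analytic or single-valued there.

The point is an algebraic (square-root) branch point.


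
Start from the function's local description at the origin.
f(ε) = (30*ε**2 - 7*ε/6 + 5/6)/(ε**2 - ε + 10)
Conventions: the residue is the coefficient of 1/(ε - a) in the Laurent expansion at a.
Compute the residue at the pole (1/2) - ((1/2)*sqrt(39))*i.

The factor ε**2 - ε + 10 splits as (ε - a)(ε - a') with a = (1/2) - ((1/2)*sqrt(39))*i, a' = (1/2) + ((1/2)*sqrt(39))*i. At the order-1 pole a set g(ε) = (ε - a)*f(ε) = [30*ε**2 - 7*ε/6 + 5/6] / (ε - a').
Simple pole: residue = g(a) at a = (1/2) - ((1/2)*sqrt(39))*i, which is (173/12) - ((1139/156)*sqrt(39))*i.

The residue is (173/12) - ((1139/156)*sqrt(39))*i.


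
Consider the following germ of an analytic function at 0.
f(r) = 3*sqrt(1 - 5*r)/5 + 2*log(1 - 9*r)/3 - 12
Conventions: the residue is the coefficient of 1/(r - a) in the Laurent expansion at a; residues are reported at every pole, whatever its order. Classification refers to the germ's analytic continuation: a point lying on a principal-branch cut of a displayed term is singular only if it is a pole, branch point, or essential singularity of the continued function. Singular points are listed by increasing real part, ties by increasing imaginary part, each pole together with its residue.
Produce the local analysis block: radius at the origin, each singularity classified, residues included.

Radius of convergence at 0: 1/9.
At 1/9: a logarithmic branch point.
At 1/5: an algebraic (square-root) branch point.

Branch term (3/5)*sqrt(1 - r/(1/5)): its argument vanishes at r = 1/5, a square-root branch point, modulus 1/5.
Branch term (2/3)*log(1 - r/(1/9)): its argument vanishes at r = 1/9, a logarithmic branch point, modulus 1/9.
The radius of convergence is the smallest modulus among the singular points: 1/9.
List the singular points by increasing real part (a conjugate pair: the negative imaginary part first).


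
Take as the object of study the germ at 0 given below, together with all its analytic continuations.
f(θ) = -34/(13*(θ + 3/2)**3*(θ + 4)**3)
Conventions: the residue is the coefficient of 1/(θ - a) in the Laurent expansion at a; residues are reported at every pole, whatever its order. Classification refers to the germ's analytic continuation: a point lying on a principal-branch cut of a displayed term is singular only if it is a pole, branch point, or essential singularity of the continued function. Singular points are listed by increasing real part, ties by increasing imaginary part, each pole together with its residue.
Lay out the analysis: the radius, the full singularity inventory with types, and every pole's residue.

Radius of convergence at 0: 3/2.
At -4: a pole of order 3; residue 6528/40625.
At -3/2: a pole of order 3; residue -6528/40625.

Denominator factor (θ + 3/2)^3: pole of order 3 at -3/2, modulus 3/2.
Denominator factor (θ + 4)^3: pole of order 3 at -4, modulus 4.
The radius of convergence is the smallest modulus among the singular points: 3/2.
At the order-3 pole -4 set g(θ) = (θ - (-4))^3*f(θ) = -34/(13*(θ + 3/2)**3).
Order-3 pole: residue = g''(a)/2; g''(-4) = 13056/40625, so the residue is 6528/40625.
At the order-3 pole -3/2 set g(θ) = (θ - (-3/2))^3*f(θ) = -34/(13*(θ + 4)**3).
Order-3 pole: residue = g''(a)/2; g''(-3/2) = -13056/40625, so the residue is -6528/40625.
List the singular points by increasing real part (a conjugate pair: the negative imaginary part first).


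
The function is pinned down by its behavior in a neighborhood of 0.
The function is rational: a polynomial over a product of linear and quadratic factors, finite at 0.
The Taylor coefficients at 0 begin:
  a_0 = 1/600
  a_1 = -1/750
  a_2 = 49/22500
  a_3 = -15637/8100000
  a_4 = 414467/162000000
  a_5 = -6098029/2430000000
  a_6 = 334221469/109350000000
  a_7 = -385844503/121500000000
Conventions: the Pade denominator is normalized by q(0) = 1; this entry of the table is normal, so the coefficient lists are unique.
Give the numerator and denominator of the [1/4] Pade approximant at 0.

The Pade approximant has numerator coefficients [1/600, -1/10600]; denominator coefficients [1, 197/265, -566/795, -10951/28620, -1901/38160].

Taylor coefficients needed (read off): a_0 = 1/600, a_1 = -1/750, a_2 = 49/22500, a_3 = -15637/8100000, a_4 = 414467/162000000, a_5 = -6098029/2430000000.
Write the denominator as Q(δ) = 1 + q1*δ + q2*δ^2 + q3*δ^3 + q4*δ^4. Requiring Q*f - P = O(δ^6) with deg P <= 1 kills the coefficients of δ^2..δ^5 in Q*f:
  δ^2: a_2 + q1*a_1 + q2*a_0 = 0, i.e. 49/22500 + (-1/750)*q1 + (1/600)*q2 = 0.
  δ^3: a_3 + q1*a_2 + q2*a_1 + q3*a_0 = 0, i.e. -15637/8100000 + (49/22500)*q1 + (-1/750)*q2 + (1/600)*q3 = 0.
  δ^4: a_4 + q1*a_3 + q2*a_2 + q3*a_1 + q4*a_0 = 0, i.e. 414467/162000000 + (-15637/8100000)*q1 + (49/22500)*q2 + (-1/750)*q3 + (1/600)*q4 = 0.
  δ^5: a_5 + q1*a_4 + q2*a_3 + q3*a_2 + q4*a_1 = 0, i.e. -6098029/2430000000 + (414467/162000000)*q1 + (-15637/8100000)*q2 + (49/22500)*q3 + (-1/750)*q4 = 0.
Solving this linear system: q1 = 197/265, q2 = -566/795, q3 = -10951/28620, q4 = -1901/38160.
The numerator is Q*f truncated at degree 1: P0 = a_0 = 1/600; P1 = a_1 + q1*a_0 = -1/10600.


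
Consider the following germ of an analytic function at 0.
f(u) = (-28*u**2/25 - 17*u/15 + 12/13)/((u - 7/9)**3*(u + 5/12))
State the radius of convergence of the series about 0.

Denominator factor (u + 5/12): pole of order 1 at -5/12, modulus 5/12.
Denominator factor (u - 7/9)^3: pole of order 3 at 7/9, modulus 7/9.
The radius of convergence is the smallest modulus among the singular points: 5/12.

The radius of convergence is 5/12.


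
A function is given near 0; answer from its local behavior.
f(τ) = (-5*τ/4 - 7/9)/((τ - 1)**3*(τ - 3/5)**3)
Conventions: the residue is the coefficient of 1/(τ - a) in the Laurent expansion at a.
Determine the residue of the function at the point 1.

At the order-3 pole 1 set g(τ) = (τ - (1))^3*f(τ) = (-5*τ/4 - 7/9)/(τ - 3/5)**3.
Order-3 pole: residue = g''(a)/2; g''(1) = -6250/3, so the residue is -3125/3.

The residue is -3125/3.


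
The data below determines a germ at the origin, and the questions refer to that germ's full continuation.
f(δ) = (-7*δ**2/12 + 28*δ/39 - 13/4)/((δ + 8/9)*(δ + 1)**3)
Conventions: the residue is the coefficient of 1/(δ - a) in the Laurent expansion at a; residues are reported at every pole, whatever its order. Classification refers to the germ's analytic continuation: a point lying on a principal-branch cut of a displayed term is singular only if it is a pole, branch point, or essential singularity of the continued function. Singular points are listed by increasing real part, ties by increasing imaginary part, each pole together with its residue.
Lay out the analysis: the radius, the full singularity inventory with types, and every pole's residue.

Denominator factor (δ + 8/9): pole of order 1 at -8/9, modulus 8/9.
Denominator factor (δ + 1)^3: pole of order 3 at -1, modulus 1.
The radius of convergence is the smallest modulus among the singular points: 8/9.
At the order-3 pole -1 set g(δ) = (δ - (-1))^3*f(δ) = (-7*δ**2/12 + 28*δ/39 - 13/4)/(δ + 8/9).
Order-3 pole: residue = g''(a)/2; g''(-1) = 164865/26, so the residue is 164865/52.
At the order-1 pole -8/9 set g(δ) = (δ - (-8/9))*f(δ) = (-7*δ**2/12 + 28*δ/39 - 13/4)/(δ + 1)**3.
Simple pole: residue = g(a) at a = -8/9, which is -164865/52.
List the singular points by increasing real part (a conjugate pair: the negative imaginary part first).

Radius of convergence at 0: 8/9.
At -1: a pole of order 3; residue 164865/52.
At -8/9: a pole of order 1; residue -164865/52.


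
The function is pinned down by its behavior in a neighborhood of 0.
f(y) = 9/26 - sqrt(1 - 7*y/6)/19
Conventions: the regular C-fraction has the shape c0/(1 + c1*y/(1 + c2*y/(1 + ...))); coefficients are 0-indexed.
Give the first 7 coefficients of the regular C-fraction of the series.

Taylor coefficients (expand at 0): a_0 = 145/494, a_1 = 7/228, a_2 = 49/5472, a_3 = 343/65664, a_4 = 12005/3151872, a_5 = 117649/37822464, a_6 = 823543/302579712.
c0 = a_0 = 145/494. Peel one level at a time: if S = 1 + c*y/S' with S'(0) = 1, then c is the y-coefficient of S and S' = c*y/(S - 1).
S_1 = c0/f = 1 + (-91/870)*y + (-19747/1009200)*y^2 + ...; c1 = -91/870.
S_2 = c1*y/(S_1 - 1) = 1 + (-217/1160)*y + (-49/576)*y^2 + ...; c2 = -217/1160.
S_3 = c2*y/(S_2 - 1) = 1 + (-1015/2232)*y + (-291305/4981824)*y^2 + ...; c3 = -1015/2232.
S_4 = c3*y/(S_3 - 1) = 1 + (-287/2232)*y + (-49/576)*y^2 + ...; c4 = -287/2232.
S_5 = c4*y/(S_4 - 1) = 1 + (-217/328)*y + (16709/322752)*y^2 + ...; c5 = -217/328.
S_6 = c5*y/(S_5 - 1) = 1 + (77/984)*y + ...; c6 = 77/984.

The regular C-fraction coefficients are [145/494, -91/870, -217/1160, -1015/2232, -287/2232, -217/328, 77/984].
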